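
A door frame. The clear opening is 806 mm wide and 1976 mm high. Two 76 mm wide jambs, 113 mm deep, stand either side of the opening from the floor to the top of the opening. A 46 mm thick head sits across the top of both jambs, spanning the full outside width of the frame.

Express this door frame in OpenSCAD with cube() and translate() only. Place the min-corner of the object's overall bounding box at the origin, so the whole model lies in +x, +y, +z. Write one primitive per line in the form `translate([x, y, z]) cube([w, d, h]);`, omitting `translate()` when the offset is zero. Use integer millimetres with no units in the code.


cube([76, 113, 1976]);
translate([882, 0, 0]) cube([76, 113, 1976]);
translate([0, 0, 1976]) cube([958, 113, 46]);


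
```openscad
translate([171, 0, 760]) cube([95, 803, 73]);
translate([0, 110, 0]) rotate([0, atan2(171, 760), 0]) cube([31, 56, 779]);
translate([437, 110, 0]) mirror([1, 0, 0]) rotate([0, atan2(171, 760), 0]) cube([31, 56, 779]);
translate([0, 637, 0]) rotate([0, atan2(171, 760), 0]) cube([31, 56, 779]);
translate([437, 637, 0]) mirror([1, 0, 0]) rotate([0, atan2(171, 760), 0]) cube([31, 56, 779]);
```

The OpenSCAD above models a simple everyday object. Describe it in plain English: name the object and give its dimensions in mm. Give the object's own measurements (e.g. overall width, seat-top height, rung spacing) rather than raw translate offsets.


A sawhorse. A 95×803×73 mm beam (x, y, z) sits on two A-frame leg pairs. Each pair is two raked legs of 31×56 mm section (56 mm along y) splaying symmetrically in x. Each leg rises 760 mm vertically over 171 mm of horizontal reach and is 779 mm long along its own axis. Every leg's outer bottom edge rests on the floor and its outer top edge meets a bottom edge of the beam — the left legs (tilting toward +x) meet the beam's −x bottom edge, the right legs (their mirror images, tilting toward −x) meet its +x bottom edge — so the leg tops tuck under the beam, the beam's underside is 760 mm above the floor, and the feet are 437 mm apart outside-to-outside with the beam centred between them. The two leg pairs are set in 110 mm from either end of the beam.


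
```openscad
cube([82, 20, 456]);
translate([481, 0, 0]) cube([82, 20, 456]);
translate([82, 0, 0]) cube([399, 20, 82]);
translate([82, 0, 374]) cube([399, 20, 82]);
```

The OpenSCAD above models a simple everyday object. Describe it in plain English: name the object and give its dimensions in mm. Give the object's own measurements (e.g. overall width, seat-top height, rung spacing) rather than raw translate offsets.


A rectangular picture frame lying in the x–z plane (depth along y). The opening is 399 mm wide (x) by 292 mm tall (z), surrounded by a border 82 mm wide on all four sides. The frame is 20 mm deep and is made of two full-height vertical stiles with two horizontal rails fitted between them.


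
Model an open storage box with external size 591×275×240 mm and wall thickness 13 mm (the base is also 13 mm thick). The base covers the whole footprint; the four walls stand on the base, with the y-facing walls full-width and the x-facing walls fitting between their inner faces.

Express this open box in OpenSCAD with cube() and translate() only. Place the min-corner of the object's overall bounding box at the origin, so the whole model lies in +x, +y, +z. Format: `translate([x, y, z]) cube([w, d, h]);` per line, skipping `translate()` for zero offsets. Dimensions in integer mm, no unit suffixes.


cube([591, 275, 13]);
translate([0, 0, 13]) cube([591, 13, 227]);
translate([0, 262, 13]) cube([591, 13, 227]);
translate([0, 13, 13]) cube([13, 249, 227]);
translate([578, 13, 13]) cube([13, 249, 227]);


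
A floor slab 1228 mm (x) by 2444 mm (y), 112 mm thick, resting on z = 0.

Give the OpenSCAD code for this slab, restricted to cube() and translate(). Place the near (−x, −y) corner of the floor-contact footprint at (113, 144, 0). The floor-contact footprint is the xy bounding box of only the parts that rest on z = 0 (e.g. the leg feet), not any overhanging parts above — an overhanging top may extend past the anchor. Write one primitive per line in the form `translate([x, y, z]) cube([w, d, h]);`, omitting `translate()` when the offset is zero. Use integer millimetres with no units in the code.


translate([113, 144, 0]) cube([1228, 2444, 112]);


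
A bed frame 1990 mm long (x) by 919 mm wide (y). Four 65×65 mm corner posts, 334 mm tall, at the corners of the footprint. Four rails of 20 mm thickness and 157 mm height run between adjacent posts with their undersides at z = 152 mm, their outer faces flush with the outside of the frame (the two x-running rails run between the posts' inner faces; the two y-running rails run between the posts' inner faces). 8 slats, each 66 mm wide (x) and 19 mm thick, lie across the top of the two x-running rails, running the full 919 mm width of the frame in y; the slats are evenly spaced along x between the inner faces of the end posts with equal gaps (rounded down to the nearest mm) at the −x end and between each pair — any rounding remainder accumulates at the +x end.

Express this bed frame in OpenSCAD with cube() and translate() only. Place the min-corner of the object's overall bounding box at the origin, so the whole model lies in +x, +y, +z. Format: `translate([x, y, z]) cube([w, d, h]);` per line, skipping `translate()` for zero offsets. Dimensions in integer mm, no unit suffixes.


cube([65, 65, 334]);
translate([0, 854, 0]) cube([65, 65, 334]);
translate([1925, 0, 0]) cube([65, 65, 334]);
translate([1925, 854, 0]) cube([65, 65, 334]);
translate([65, 0, 152]) cube([1860, 20, 157]);
translate([65, 899, 152]) cube([1860, 20, 157]);
translate([0, 65, 152]) cube([20, 789, 157]);
translate([1970, 65, 152]) cube([20, 789, 157]);
translate([213, 0, 309]) cube([66, 919, 19]);
translate([427, 0, 309]) cube([66, 919, 19]);
translate([641, 0, 309]) cube([66, 919, 19]);
translate([855, 0, 309]) cube([66, 919, 19]);
translate([1069, 0, 309]) cube([66, 919, 19]);
translate([1283, 0, 309]) cube([66, 919, 19]);
translate([1497, 0, 309]) cube([66, 919, 19]);
translate([1711, 0, 309]) cube([66, 919, 19]);


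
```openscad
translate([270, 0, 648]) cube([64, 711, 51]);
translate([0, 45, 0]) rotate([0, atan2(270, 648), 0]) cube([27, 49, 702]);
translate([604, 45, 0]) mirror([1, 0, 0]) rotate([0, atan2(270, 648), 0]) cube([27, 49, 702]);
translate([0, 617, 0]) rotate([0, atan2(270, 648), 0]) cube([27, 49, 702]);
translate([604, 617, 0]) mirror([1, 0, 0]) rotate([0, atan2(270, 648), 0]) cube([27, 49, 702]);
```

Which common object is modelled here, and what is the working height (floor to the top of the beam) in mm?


A sawhorse. The overall height is 699 mm.

A beam across two mirrored pairs of raked legs — a sawhorse. The beam's underside is at z = 648 (matching the legs' vertical rise in atan2(270, 648)) and the beam is 51 mm tall, so its top is at 648 + 51 = 699 mm. The raked legs top out at the beam's underside, so that is the highest point.


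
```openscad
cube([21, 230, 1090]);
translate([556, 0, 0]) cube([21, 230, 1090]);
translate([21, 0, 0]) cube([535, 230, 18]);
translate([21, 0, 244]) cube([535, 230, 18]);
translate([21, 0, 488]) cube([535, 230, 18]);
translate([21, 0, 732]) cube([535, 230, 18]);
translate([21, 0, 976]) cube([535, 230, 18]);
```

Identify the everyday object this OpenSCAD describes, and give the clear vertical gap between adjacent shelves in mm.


A bookshelf. The clear shelf gap is 226 mm.

Two tall side panels with 5 horizontal boards between them — a bookshelf. The first two shelf undersides are at z = 0 and z = 244; with shelf thickness 18, the clear gap is 244 − 0 − 18 = 226 mm.


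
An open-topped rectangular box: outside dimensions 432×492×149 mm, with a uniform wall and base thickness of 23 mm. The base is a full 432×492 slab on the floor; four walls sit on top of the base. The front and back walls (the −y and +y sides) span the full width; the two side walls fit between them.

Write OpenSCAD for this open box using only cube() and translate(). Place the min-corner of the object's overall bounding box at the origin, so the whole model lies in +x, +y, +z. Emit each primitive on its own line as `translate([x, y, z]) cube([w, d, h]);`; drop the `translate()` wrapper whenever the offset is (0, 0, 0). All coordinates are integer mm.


cube([432, 492, 23]);
translate([0, 0, 23]) cube([432, 23, 126]);
translate([0, 469, 23]) cube([432, 23, 126]);
translate([0, 23, 23]) cube([23, 446, 126]);
translate([409, 23, 23]) cube([23, 446, 126]);


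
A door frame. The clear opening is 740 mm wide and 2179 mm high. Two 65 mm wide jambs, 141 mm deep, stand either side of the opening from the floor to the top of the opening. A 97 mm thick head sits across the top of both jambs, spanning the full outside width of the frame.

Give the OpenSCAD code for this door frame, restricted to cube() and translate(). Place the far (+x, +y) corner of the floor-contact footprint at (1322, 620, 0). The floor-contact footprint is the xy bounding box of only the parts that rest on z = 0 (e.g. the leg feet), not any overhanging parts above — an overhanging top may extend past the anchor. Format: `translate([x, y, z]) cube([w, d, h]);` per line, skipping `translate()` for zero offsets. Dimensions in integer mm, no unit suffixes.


translate([452, 479, 0]) cube([65, 141, 2179]);
translate([1257, 479, 0]) cube([65, 141, 2179]);
translate([452, 479, 2179]) cube([870, 141, 97]);


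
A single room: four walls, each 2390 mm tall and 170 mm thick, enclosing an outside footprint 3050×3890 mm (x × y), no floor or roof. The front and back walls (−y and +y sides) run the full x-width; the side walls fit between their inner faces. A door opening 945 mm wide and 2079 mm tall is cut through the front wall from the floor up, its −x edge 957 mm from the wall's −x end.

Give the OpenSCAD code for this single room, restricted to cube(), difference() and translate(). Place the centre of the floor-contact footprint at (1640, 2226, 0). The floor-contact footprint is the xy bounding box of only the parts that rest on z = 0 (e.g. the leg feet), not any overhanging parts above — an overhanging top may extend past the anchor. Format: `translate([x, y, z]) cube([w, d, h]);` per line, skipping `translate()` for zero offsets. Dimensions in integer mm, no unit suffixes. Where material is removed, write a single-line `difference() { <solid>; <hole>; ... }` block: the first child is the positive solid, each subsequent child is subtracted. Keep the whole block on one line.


difference() { translate([115, 281, 0]) cube([3050, 170, 2390]); translate([1072, 281, 0]) cube([945, 170, 2079]); }
translate([115, 4001, 0]) cube([3050, 170, 2390]);
translate([115, 451, 0]) cube([170, 3550, 2390]);
translate([2995, 451, 0]) cube([170, 3550, 2390]);


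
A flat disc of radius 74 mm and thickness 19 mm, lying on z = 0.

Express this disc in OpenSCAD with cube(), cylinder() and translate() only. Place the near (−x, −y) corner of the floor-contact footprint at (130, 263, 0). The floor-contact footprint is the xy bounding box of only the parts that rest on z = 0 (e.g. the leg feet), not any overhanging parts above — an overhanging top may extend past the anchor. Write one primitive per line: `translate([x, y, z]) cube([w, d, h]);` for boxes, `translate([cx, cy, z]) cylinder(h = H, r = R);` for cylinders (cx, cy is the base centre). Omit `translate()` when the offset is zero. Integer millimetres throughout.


translate([204, 337, 0]) cylinder(h = 19, r = 74);


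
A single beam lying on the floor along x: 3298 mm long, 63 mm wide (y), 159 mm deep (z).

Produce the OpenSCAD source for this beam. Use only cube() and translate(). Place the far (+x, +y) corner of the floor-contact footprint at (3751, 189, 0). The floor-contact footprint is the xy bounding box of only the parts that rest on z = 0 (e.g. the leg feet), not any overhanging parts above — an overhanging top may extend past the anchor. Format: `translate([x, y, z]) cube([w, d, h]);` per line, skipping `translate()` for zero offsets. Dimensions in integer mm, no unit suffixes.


translate([453, 126, 0]) cube([3298, 63, 159]);


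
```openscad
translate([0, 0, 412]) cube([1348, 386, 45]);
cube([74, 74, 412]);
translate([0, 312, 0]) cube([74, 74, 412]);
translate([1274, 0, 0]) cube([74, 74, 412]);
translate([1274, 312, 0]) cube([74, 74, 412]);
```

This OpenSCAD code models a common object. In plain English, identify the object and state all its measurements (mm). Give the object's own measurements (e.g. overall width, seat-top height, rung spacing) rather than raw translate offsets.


A bench: a 1348×386 mm seat slab, 45 mm thick, top at z = 457 mm, on four 74×74 mm square legs flush with the seat corners and standing on z = 0.


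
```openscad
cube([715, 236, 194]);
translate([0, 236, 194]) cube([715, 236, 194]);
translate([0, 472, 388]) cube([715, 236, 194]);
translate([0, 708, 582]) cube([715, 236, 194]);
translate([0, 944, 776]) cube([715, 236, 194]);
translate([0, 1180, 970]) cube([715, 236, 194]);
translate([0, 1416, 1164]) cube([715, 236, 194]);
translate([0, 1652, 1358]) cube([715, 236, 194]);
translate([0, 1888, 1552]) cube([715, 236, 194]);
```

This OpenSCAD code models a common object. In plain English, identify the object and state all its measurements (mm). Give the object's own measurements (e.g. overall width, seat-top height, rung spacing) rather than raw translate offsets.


A straight staircase of 9 solid steps. Each step is 715 mm wide (x), 236 mm deep (y, the going) and 194 mm tall (the rise). The first step rests on the floor; each subsequent step sits one going further in +y and one rise higher in +z, directly behind and above the previous step with no overlap.


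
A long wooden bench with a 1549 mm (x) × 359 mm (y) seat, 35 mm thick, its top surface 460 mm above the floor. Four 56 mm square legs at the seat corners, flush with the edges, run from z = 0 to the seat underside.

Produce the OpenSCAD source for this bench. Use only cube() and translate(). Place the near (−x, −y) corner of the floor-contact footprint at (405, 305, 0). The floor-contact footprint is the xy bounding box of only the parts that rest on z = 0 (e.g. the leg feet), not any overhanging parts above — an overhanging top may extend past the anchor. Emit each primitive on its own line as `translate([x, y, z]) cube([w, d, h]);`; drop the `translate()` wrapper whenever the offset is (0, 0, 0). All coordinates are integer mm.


translate([405, 305, 425]) cube([1549, 359, 35]);
translate([405, 305, 0]) cube([56, 56, 425]);
translate([405, 608, 0]) cube([56, 56, 425]);
translate([1898, 305, 0]) cube([56, 56, 425]);
translate([1898, 608, 0]) cube([56, 56, 425]);


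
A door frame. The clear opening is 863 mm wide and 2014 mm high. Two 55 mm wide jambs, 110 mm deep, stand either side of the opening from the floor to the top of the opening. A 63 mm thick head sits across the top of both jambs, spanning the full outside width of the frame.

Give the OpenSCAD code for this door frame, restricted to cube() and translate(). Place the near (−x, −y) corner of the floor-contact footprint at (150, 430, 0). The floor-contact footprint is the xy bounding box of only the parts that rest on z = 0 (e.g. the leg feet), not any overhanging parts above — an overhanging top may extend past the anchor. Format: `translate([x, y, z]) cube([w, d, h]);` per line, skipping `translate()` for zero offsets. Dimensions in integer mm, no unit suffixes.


translate([150, 430, 0]) cube([55, 110, 2014]);
translate([1068, 430, 0]) cube([55, 110, 2014]);
translate([150, 430, 2014]) cube([973, 110, 63]);


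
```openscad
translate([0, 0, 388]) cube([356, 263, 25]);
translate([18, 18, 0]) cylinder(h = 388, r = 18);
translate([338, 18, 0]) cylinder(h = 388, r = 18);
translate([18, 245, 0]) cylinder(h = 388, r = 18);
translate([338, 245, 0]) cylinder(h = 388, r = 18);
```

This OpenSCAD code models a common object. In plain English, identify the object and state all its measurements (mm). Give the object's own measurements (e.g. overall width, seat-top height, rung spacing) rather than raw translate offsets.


A simple wooden stool: a rectangular seat 356 mm (x) by 263 mm (y), 25 mm thick, top face at z = 413 mm, on four round legs, each 36 mm in diameter. The legs rest on z = 0, each leg's axis is inset half a diameter from the nearest pair of seat edges (so the leg's bounding box is flush with the corner).


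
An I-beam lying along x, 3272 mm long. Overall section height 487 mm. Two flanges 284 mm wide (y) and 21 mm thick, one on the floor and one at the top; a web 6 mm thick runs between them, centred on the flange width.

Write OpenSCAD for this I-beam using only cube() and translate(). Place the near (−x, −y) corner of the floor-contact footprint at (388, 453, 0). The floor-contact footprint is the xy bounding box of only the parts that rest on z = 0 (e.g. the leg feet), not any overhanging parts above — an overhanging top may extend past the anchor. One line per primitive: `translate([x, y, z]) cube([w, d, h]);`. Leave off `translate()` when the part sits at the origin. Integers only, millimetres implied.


translate([388, 453, 0]) cube([3272, 284, 21]);
translate([388, 592, 21]) cube([3272, 6, 445]);
translate([388, 453, 466]) cube([3272, 284, 21]);


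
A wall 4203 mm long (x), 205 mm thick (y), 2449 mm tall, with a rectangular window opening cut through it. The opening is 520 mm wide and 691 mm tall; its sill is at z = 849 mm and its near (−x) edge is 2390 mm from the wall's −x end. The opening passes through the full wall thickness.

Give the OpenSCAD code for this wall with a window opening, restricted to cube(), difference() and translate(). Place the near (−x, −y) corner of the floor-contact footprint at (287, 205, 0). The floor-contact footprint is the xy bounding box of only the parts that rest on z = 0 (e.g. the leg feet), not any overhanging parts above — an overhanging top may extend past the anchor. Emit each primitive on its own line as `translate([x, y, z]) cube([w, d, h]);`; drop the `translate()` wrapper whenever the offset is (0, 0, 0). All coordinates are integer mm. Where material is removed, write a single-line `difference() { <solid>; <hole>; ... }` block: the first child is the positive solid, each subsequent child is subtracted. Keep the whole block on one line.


difference() { translate([287, 205, 0]) cube([4203, 205, 2449]); translate([2677, 205, 849]) cube([520, 205, 691]); }


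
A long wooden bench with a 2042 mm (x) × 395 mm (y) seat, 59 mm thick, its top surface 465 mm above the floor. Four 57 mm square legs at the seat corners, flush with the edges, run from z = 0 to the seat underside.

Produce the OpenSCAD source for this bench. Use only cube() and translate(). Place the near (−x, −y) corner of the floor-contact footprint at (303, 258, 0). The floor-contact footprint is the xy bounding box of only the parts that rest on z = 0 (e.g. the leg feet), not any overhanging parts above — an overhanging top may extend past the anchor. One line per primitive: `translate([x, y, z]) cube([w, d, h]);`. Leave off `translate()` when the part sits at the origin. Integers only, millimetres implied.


translate([303, 258, 406]) cube([2042, 395, 59]);
translate([303, 258, 0]) cube([57, 57, 406]);
translate([303, 596, 0]) cube([57, 57, 406]);
translate([2288, 258, 0]) cube([57, 57, 406]);
translate([2288, 596, 0]) cube([57, 57, 406]);


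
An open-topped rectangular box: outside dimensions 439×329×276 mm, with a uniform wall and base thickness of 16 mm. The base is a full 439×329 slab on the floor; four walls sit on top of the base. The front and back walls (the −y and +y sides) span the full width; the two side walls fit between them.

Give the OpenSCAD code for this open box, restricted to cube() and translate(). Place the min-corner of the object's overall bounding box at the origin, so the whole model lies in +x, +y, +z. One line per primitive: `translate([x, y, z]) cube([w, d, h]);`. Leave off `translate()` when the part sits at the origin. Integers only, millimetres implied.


cube([439, 329, 16]);
translate([0, 0, 16]) cube([439, 16, 260]);
translate([0, 313, 16]) cube([439, 16, 260]);
translate([0, 16, 16]) cube([16, 297, 260]);
translate([423, 16, 16]) cube([16, 297, 260]);


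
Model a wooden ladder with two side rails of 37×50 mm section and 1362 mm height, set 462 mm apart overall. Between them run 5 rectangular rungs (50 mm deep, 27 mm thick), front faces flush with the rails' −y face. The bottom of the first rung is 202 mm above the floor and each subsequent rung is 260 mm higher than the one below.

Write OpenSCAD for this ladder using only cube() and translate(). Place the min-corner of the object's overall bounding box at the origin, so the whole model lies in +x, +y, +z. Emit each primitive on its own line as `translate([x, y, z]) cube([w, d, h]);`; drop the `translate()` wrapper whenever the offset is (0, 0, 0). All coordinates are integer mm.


// rung span = 462 - 2*37 = 388
// rung[k] z = 202 + k*260
cube([37, 50, 1362]);
translate([425, 0, 0]) cube([37, 50, 1362]);
translate([37, 0, 202]) cube([388, 50, 27]);
translate([37, 0, 462]) cube([388, 50, 27]);
translate([37, 0, 722]) cube([388, 50, 27]);
translate([37, 0, 982]) cube([388, 50, 27]);
translate([37, 0, 1242]) cube([388, 50, 27]);


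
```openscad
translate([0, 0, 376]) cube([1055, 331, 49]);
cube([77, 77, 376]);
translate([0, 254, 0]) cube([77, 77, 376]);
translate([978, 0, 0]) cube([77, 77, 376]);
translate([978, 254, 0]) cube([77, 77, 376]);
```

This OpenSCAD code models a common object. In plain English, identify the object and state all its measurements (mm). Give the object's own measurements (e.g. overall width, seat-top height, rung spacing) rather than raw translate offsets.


A bench: a 1055×331 mm seat slab, 49 mm thick, top at z = 425 mm, on four 77×77 mm square legs flush with the seat corners and standing on z = 0.


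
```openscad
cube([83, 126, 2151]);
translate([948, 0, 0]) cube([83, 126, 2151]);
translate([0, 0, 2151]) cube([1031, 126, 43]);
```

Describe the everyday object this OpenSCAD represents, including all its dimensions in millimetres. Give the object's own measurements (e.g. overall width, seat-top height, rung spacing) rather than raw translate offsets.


A door frame. The clear opening is 865 mm wide and 2151 mm high. Two 83 mm wide jambs, 126 mm deep, stand either side of the opening from the floor to the top of the opening. A 43 mm thick head sits across the top of both jambs, spanning the full outside width of the frame.


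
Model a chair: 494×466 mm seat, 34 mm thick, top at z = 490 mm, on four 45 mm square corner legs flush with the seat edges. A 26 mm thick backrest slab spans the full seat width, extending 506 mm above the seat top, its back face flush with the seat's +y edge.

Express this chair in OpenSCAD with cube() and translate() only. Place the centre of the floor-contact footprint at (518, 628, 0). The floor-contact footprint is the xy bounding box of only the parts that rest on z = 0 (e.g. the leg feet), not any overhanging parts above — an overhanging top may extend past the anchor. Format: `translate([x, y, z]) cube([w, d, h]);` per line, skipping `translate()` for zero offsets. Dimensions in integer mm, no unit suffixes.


translate([271, 395, 456]) cube([494, 466, 34]);
translate([271, 395, 0]) cube([45, 45, 456]);
translate([720, 395, 0]) cube([45, 45, 456]);
translate([271, 816, 0]) cube([45, 45, 456]);
translate([720, 816, 0]) cube([45, 45, 456]);
translate([271, 835, 490]) cube([494, 26, 506]);


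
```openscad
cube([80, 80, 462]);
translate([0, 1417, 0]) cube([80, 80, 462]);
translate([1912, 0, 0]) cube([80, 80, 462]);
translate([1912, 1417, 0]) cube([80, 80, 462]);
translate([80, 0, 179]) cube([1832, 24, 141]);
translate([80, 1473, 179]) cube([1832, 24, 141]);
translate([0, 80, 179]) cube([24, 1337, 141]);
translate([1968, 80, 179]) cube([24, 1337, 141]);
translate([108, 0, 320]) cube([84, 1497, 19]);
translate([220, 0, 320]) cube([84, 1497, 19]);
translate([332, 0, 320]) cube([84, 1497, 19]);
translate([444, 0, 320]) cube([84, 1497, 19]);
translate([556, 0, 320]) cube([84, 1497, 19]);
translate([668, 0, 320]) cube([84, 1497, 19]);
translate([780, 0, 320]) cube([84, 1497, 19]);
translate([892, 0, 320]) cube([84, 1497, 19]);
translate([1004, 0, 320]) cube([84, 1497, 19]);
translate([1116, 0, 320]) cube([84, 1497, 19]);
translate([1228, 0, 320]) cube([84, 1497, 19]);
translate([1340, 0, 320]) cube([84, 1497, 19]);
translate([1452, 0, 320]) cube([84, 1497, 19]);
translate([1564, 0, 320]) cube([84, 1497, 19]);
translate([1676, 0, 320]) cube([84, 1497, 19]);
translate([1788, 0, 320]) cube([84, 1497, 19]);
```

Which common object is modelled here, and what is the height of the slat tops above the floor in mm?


A bed frame. The slat-top height is 339 mm.

Four posts, four rails, and a row of slats — a bed frame. Slats sit on the rails at z = 179 + 141 = 320; with slat thickness 19, the top is 339 mm.


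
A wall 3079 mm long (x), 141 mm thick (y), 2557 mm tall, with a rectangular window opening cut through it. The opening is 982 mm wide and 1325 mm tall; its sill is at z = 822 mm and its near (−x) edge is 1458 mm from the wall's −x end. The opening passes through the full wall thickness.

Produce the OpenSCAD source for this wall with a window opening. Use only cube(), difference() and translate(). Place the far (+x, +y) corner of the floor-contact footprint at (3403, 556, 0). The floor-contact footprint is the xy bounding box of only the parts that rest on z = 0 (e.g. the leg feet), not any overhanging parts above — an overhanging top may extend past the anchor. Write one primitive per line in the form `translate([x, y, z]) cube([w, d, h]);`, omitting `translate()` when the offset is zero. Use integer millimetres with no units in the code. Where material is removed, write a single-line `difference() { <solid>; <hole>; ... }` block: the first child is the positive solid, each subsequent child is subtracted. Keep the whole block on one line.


difference() { translate([324, 415, 0]) cube([3079, 141, 2557]); translate([1782, 415, 822]) cube([982, 141, 1325]); }


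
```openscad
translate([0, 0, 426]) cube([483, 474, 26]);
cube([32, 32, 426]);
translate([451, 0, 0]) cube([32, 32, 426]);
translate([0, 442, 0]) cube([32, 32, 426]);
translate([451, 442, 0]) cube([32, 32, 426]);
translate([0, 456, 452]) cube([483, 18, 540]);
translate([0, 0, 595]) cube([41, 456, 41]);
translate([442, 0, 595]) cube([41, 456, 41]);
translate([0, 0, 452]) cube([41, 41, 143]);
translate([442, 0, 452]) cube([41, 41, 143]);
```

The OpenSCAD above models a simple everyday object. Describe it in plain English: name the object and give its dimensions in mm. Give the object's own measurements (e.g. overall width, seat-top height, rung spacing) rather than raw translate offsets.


A chair. The seat is a 483×474×26 mm slab with its top at z = 452 mm, on four 32×32 mm corner legs (flush with the seat edges, standing on z = 0). A flat backrest 18 mm thick, 540 mm tall, spans the full seat width and rises from the seat top along its +y edge, rear face flush with the rear of the seat. Two armrests of 41×41 mm section run along each side from the seat's front edge to the front of the backrest, top faces 184 mm above the seat top and outer faces flush with the seat's x-edges; a 41×41 mm post under the front of each armrest stands on the seat at the front corner.


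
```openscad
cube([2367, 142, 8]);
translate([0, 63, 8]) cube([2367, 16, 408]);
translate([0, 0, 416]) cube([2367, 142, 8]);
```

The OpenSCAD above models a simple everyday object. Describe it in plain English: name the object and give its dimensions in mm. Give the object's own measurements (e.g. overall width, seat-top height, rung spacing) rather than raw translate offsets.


An I-beam lying along x, 2367 mm long. Overall section height 424 mm. Two flanges 142 mm wide (y) and 8 mm thick, one on the floor and one at the top; a web 16 mm thick runs between them, centred on the flange width.


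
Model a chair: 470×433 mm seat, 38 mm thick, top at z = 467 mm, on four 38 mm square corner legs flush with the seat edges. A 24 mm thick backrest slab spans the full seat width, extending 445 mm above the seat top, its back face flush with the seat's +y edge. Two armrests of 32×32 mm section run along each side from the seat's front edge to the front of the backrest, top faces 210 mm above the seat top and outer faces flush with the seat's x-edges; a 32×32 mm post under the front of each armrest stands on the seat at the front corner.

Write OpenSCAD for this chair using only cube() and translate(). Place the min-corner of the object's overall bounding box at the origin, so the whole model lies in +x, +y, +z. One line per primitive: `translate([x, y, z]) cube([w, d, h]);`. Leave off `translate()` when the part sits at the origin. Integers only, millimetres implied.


translate([0, 0, 429]) cube([470, 433, 38]);
cube([38, 38, 429]);
translate([432, 0, 0]) cube([38, 38, 429]);
translate([0, 395, 0]) cube([38, 38, 429]);
translate([432, 395, 0]) cube([38, 38, 429]);
translate([0, 409, 467]) cube([470, 24, 445]);
translate([0, 0, 645]) cube([32, 409, 32]);
translate([438, 0, 645]) cube([32, 409, 32]);
translate([0, 0, 467]) cube([32, 32, 178]);
translate([438, 0, 467]) cube([32, 32, 178]);


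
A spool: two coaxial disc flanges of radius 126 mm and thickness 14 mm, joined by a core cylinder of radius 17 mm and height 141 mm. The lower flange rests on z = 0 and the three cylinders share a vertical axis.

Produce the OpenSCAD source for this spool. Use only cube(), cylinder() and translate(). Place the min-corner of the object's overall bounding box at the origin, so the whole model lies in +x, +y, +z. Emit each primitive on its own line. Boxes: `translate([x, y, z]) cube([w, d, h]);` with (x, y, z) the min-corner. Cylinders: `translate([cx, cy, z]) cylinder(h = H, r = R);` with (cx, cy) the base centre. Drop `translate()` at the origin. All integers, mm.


translate([126, 126, 0]) cylinder(h = 14, r = 126);
translate([126, 126, 14]) cylinder(h = 141, r = 17);
translate([126, 126, 155]) cylinder(h = 14, r = 126);


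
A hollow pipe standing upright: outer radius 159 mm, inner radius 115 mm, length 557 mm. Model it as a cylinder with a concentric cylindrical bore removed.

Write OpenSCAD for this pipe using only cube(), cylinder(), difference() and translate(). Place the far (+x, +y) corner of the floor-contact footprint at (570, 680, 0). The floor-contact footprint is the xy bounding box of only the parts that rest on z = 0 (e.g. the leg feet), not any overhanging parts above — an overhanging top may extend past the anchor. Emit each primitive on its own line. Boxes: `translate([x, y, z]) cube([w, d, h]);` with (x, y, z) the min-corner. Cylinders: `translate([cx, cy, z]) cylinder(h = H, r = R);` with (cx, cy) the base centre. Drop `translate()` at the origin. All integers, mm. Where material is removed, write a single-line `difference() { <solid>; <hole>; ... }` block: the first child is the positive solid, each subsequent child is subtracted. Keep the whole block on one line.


difference() { translate([411, 521, 0]) cylinder(h = 557, r = 159); translate([411, 521, 0]) cylinder(h = 557, r = 115); }


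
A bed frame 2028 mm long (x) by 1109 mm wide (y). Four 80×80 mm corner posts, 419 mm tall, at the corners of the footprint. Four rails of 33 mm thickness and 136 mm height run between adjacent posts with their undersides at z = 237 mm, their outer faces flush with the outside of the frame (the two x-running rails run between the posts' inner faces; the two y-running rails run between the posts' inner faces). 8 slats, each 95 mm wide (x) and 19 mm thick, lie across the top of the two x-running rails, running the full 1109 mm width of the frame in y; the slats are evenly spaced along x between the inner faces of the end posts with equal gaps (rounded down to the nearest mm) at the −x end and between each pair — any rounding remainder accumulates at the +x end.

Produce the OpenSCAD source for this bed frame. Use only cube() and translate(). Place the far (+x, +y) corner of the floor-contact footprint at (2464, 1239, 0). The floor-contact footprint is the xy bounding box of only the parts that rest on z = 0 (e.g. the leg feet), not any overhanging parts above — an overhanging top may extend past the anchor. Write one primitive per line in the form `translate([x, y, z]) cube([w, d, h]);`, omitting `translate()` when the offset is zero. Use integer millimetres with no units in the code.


translate([436, 130, 0]) cube([80, 80, 419]);
translate([436, 1159, 0]) cube([80, 80, 419]);
translate([2384, 130, 0]) cube([80, 80, 419]);
translate([2384, 1159, 0]) cube([80, 80, 419]);
translate([516, 130, 237]) cube([1868, 33, 136]);
translate([516, 1206, 237]) cube([1868, 33, 136]);
translate([436, 210, 237]) cube([33, 949, 136]);
translate([2431, 210, 237]) cube([33, 949, 136]);
translate([639, 130, 373]) cube([95, 1109, 19]);
translate([857, 130, 373]) cube([95, 1109, 19]);
translate([1075, 130, 373]) cube([95, 1109, 19]);
translate([1293, 130, 373]) cube([95, 1109, 19]);
translate([1511, 130, 373]) cube([95, 1109, 19]);
translate([1729, 130, 373]) cube([95, 1109, 19]);
translate([1947, 130, 373]) cube([95, 1109, 19]);
translate([2165, 130, 373]) cube([95, 1109, 19]);


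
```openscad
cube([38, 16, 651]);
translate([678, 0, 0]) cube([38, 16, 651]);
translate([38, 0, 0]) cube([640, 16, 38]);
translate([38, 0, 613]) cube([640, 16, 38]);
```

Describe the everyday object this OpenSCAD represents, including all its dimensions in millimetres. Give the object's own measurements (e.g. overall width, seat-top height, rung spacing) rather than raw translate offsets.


A rectangular picture frame lying in the x–z plane (depth along y). The opening is 640 mm wide (x) by 575 mm tall (z), surrounded by a border 38 mm wide on all four sides. The frame is 16 mm deep and is made of two full-height vertical stiles with two horizontal rails fitted between them.


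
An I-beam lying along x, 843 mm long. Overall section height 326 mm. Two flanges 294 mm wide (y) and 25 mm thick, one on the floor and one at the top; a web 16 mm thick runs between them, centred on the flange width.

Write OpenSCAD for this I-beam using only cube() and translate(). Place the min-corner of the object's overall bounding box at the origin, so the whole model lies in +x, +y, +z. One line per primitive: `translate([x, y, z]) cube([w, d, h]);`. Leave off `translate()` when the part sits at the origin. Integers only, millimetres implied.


cube([843, 294, 25]);
translate([0, 139, 25]) cube([843, 16, 276]);
translate([0, 0, 301]) cube([843, 294, 25]);


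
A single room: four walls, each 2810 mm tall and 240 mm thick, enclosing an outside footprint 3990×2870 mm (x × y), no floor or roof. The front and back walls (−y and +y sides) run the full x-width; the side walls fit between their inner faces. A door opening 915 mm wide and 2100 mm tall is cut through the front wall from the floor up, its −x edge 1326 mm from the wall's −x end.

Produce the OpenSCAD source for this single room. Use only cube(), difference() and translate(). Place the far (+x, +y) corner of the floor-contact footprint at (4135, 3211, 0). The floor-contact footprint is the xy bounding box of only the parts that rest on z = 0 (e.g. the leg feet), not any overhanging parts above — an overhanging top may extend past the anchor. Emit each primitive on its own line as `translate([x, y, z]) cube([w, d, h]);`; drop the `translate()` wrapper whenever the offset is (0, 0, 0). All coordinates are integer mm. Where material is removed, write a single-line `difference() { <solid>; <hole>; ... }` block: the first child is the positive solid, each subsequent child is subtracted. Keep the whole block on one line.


difference() { translate([145, 341, 0]) cube([3990, 240, 2810]); translate([1471, 341, 0]) cube([915, 240, 2100]); }
translate([145, 2971, 0]) cube([3990, 240, 2810]);
translate([145, 581, 0]) cube([240, 2390, 2810]);
translate([3895, 581, 0]) cube([240, 2390, 2810]);


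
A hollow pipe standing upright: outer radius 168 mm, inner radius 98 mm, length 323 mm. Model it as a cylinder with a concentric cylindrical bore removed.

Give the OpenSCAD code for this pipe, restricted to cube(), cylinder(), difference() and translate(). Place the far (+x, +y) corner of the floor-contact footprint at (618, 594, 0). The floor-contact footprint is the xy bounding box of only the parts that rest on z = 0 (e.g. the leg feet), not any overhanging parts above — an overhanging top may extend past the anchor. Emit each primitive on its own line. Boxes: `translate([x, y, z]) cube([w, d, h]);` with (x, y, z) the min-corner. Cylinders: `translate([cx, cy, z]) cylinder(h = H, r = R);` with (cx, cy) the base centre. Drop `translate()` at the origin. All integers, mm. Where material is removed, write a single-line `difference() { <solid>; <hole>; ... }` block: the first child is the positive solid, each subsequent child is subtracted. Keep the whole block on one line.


difference() { translate([450, 426, 0]) cylinder(h = 323, r = 168); translate([450, 426, 0]) cylinder(h = 323, r = 98); }


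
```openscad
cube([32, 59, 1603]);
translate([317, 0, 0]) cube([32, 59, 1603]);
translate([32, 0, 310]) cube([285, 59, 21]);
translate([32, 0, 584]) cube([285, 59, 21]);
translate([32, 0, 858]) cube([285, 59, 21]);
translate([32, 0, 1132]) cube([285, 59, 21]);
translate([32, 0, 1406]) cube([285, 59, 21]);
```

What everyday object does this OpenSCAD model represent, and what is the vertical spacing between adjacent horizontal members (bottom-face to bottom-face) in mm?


A ladder. The rung spacing is 274 mm.

Two tall 32×59 posts with 5 short bars between them — a ladder. Adjacent rungs sit at z = 310 and z = 584, so the spacing is 584 − 310 = 274 mm.


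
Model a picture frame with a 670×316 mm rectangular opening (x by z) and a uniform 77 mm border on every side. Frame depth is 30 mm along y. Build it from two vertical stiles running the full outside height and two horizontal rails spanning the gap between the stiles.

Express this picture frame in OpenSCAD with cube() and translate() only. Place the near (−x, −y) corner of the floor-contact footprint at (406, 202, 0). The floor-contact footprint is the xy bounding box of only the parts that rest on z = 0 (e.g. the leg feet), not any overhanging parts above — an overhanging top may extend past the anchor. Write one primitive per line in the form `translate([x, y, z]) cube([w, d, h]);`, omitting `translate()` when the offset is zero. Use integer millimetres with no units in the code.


translate([406, 202, 0]) cube([77, 30, 470]);
translate([1153, 202, 0]) cube([77, 30, 470]);
translate([483, 202, 0]) cube([670, 30, 77]);
translate([483, 202, 393]) cube([670, 30, 77]);


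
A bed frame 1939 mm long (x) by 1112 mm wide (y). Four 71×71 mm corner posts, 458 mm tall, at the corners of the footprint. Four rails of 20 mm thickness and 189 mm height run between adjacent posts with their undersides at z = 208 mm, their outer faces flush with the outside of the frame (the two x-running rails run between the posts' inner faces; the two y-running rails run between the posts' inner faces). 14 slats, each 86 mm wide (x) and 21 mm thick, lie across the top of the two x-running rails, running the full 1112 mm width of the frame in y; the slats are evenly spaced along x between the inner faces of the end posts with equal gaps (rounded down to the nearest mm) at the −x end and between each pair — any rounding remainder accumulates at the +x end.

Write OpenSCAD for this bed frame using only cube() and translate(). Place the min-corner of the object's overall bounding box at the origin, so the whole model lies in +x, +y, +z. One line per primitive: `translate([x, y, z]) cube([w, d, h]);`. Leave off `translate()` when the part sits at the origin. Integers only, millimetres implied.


cube([71, 71, 458]);
translate([0, 1041, 0]) cube([71, 71, 458]);
translate([1868, 0, 0]) cube([71, 71, 458]);
translate([1868, 1041, 0]) cube([71, 71, 458]);
translate([71, 0, 208]) cube([1797, 20, 189]);
translate([71, 1092, 208]) cube([1797, 20, 189]);
translate([0, 71, 208]) cube([20, 970, 189]);
translate([1919, 71, 208]) cube([20, 970, 189]);
translate([110, 0, 397]) cube([86, 1112, 21]);
translate([235, 0, 397]) cube([86, 1112, 21]);
translate([360, 0, 397]) cube([86, 1112, 21]);
translate([485, 0, 397]) cube([86, 1112, 21]);
translate([610, 0, 397]) cube([86, 1112, 21]);
translate([735, 0, 397]) cube([86, 1112, 21]);
translate([860, 0, 397]) cube([86, 1112, 21]);
translate([985, 0, 397]) cube([86, 1112, 21]);
translate([1110, 0, 397]) cube([86, 1112, 21]);
translate([1235, 0, 397]) cube([86, 1112, 21]);
translate([1360, 0, 397]) cube([86, 1112, 21]);
translate([1485, 0, 397]) cube([86, 1112, 21]);
translate([1610, 0, 397]) cube([86, 1112, 21]);
translate([1735, 0, 397]) cube([86, 1112, 21]);
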